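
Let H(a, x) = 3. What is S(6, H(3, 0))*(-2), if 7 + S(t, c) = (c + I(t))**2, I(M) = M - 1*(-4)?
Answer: -324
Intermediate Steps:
I(M) = 4 + M (I(M) = M + 4 = 4 + M)
S(t, c) = -7 + (4 + c + t)**2 (S(t, c) = -7 + (c + (4 + t))**2 = -7 + (4 + c + t)**2)
S(6, H(3, 0))*(-2) = (-7 + (4 + 3 + 6)**2)*(-2) = (-7 + 13**2)*(-2) = (-7 + 169)*(-2) = 162*(-2) = -324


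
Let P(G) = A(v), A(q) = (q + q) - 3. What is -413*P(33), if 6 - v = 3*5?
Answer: 8673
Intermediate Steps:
v = -9 (v = 6 - 3*5 = 6 - 1*15 = 6 - 15 = -9)
A(q) = -3 + 2*q (A(q) = 2*q - 3 = -3 + 2*q)
P(G) = -21 (P(G) = -3 + 2*(-9) = -3 - 18 = -21)
-413*P(33) = -413*(-21) = 8673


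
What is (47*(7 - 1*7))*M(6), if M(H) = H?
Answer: 0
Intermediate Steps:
(47*(7 - 1*7))*M(6) = (47*(7 - 1*7))*6 = (47*(7 - 7))*6 = (47*0)*6 = 0*6 = 0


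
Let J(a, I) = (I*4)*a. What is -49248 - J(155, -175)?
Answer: 59252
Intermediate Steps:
J(a, I) = 4*I*a (J(a, I) = (4*I)*a = 4*I*a)
-49248 - J(155, -175) = -49248 - 4*(-175)*155 = -49248 - 1*(-108500) = -49248 + 108500 = 59252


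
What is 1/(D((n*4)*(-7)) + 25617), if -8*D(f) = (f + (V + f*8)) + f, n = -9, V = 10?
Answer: 4/101203 ≈ 3.9525e-5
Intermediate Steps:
D(f) = -5/4 - 5*f/4 (D(f) = -((f + (10 + f*8)) + f)/8 = -((f + (10 + 8*f)) + f)/8 = -((10 + 9*f) + f)/8 = -(10 + 10*f)/8 = -5/4 - 5*f/4)
1/(D((n*4)*(-7)) + 25617) = 1/((-5/4 - 5*(-9*4)*(-7)/4) + 25617) = 1/((-5/4 - (-45)*(-7)) + 25617) = 1/((-5/4 - 5/4*252) + 25617) = 1/((-5/4 - 315) + 25617) = 1/(-1265/4 + 25617) = 1/(101203/4) = 4/101203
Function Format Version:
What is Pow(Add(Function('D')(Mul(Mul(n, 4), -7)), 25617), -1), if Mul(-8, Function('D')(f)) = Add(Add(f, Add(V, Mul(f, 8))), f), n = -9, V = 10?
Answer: Rational(4, 101203) ≈ 3.9525e-5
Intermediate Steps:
Function('D')(f) = Add(Rational(-5, 4), Mul(Rational(-5, 4), f)) (Function('D')(f) = Mul(Rational(-1, 8), Add(Add(f, Add(10, Mul(f, 8))), f)) = Mul(Rational(-1, 8), Add(Add(f, Add(10, Mul(8, f))), f)) = Mul(Rational(-1, 8), Add(Add(10, Mul(9, f)), f)) = Mul(Rational(-1, 8), Add(10, Mul(10, f))) = Add(Rational(-5, 4), Mul(Rational(-5, 4), f)))
Pow(Add(Function('D')(Mul(Mul(n, 4), -7)), 25617), -1) = Pow(Add(Add(Rational(-5, 4), Mul(Rational(-5, 4), Mul(Mul(-9, 4), -7))), 25617), -1) = Pow(Add(Add(Rational(-5, 4), Mul(Rational(-5, 4), Mul(-36, -7))), 25617), -1) = Pow(Add(Add(Rational(-5, 4), Mul(Rational(-5, 4), 252)), 25617), -1) = Pow(Add(Add(Rational(-5, 4), -315), 25617), -1) = Pow(Add(Rational(-1265, 4), 25617), -1) = Pow(Rational(101203, 4), -1) = Rational(4, 101203)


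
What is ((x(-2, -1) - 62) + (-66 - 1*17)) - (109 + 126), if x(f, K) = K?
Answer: -381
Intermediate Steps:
((x(-2, -1) - 62) + (-66 - 1*17)) - (109 + 126) = ((-1 - 62) + (-66 - 1*17)) - (109 + 126) = (-63 + (-66 - 17)) - 1*235 = (-63 - 83) - 235 = -146 - 235 = -381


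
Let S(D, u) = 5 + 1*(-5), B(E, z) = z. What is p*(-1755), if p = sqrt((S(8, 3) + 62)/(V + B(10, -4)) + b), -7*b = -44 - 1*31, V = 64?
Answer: -117*sqrt(518070)/14 ≈ -6015.2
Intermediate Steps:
b = 75/7 (b = -(-44 - 1*31)/7 = -(-44 - 31)/7 = -1/7*(-75) = 75/7 ≈ 10.714)
S(D, u) = 0 (S(D, u) = 5 - 5 = 0)
p = sqrt(518070)/210 (p = sqrt((0 + 62)/(64 - 4) + 75/7) = sqrt(62/60 + 75/7) = sqrt(62*(1/60) + 75/7) = sqrt(31/30 + 75/7) = sqrt(2467/210) = sqrt(518070)/210 ≈ 3.4275)
p*(-1755) = (sqrt(518070)/210)*(-1755) = -117*sqrt(518070)/14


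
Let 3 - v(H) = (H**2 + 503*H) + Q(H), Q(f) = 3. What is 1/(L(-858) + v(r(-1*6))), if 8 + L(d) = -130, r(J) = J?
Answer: 1/2844 ≈ 0.00035162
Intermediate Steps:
L(d) = -138 (L(d) = -8 - 130 = -138)
v(H) = -H**2 - 503*H (v(H) = 3 - ((H**2 + 503*H) + 3) = 3 - (3 + H**2 + 503*H) = 3 + (-3 - H**2 - 503*H) = -H**2 - 503*H)
1/(L(-858) + v(r(-1*6))) = 1/(-138 + (-1*6)*(-503 - (-1)*6)) = 1/(-138 - 6*(-503 - 1*(-6))) = 1/(-138 - 6*(-503 + 6)) = 1/(-138 - 6*(-497)) = 1/(-138 + 2982) = 1/2844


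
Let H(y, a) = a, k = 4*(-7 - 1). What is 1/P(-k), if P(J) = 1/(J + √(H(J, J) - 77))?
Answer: 32 + 3*I*√5 ≈ 32.0 + 6.7082*I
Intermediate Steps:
k = -32 (k = 4*(-8) = -32)
P(J) = 1/(J + √(-77 + J)) (P(J) = 1/(J + √(J - 77)) = 1/(J + √(-77 + J)))
1/P(-k) = 1/(1/(-1*(-32) + √(-77 - 1*(-32)))) = 1/(1/(32 + √(-77 + 32))) = 1/(1/(32 + √(-45))) = 1/(1/(32 + 3*I*√5)) = 32 + 3*I*√5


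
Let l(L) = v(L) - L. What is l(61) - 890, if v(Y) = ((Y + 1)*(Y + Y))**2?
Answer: 57213145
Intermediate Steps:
v(Y) = 4*Y**2*(1 + Y)**2 (v(Y) = ((1 + Y)*(2*Y))**2 = (2*Y*(1 + Y))**2 = 4*Y**2*(1 + Y)**2)
l(L) = -L + 4*L**2*(1 + L)**2 (l(L) = 4*L**2*(1 + L)**2 - L = -L + 4*L**2*(1 + L)**2)
l(61) - 890 = 61*(-1 + 4*61*(1 + 61)**2) - 890 = 61*(-1 + 4*61*62**2) - 890 = 61*(-1 + 4*61*3844) - 890 = 61*(-1 + 937936) - 890 = 61*937935 - 890 = 57214035 - 890 = 57213145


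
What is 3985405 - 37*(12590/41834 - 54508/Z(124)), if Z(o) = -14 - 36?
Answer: 2062969425784/522925 ≈ 3.9451e+6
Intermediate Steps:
Z(o) = -50
3985405 - 37*(12590/41834 - 54508/Z(124)) = 3985405 - 37*(12590/41834 - 54508/(-50)) = 3985405 - 37*(12590*(1/41834) - 54508*(-1/50)) = 3985405 - 37*(6295/20917 + 27254/25) = 3985405 - 37*570229293/522925 = 3985405 - 21098483841/522925 = 2062969425784/522925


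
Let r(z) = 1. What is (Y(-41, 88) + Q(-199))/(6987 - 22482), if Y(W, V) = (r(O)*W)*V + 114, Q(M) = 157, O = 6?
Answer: 3337/15495 ≈ 0.21536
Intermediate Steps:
Y(W, V) = 114 + V*W (Y(W, V) = (1*W)*V + 114 = W*V + 114 = V*W + 114 = 114 + V*W)
(Y(-41, 88) + Q(-199))/(6987 - 22482) = ((114 + 88*(-41)) + 157)/(6987 - 22482) = ((114 - 3608) + 157)/(-15495) = (-3494 + 157)*(-1/15495) = -3337*(-1/15495) = 3337/15495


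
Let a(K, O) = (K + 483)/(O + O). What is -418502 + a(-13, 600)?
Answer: -50220193/120 ≈ -4.1850e+5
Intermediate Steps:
a(K, O) = (483 + K)/(2*O) (a(K, O) = (483 + K)/((2*O)) = (483 + K)*(1/(2*O)) = (483 + K)/(2*O))
-418502 + a(-13, 600) = -418502 + (½)*(483 - 13)/600 = -418502 + (½)*(1/600)*470 = -418502 + 47/120 = -50220193/120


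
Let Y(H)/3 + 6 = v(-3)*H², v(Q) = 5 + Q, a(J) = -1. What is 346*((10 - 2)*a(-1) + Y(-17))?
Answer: 590968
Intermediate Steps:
Y(H) = -18 + 6*H² (Y(H) = -18 + 3*((5 - 3)*H²) = -18 + 3*(2*H²) = -18 + 6*H²)
346*((10 - 2)*a(-1) + Y(-17)) = 346*((10 - 2)*(-1) + (-18 + 6*(-17)²)) = 346*(8*(-1) + (-18 + 6*289)) = 346*(-8 + (-18 + 1734)) = 346*(-8 + 1716) = 346*1708 = 590968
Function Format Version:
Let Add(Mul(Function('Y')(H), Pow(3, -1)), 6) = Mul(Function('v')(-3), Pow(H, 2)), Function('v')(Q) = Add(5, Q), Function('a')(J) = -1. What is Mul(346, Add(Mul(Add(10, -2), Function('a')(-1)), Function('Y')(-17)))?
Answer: 590968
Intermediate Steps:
Function('Y')(H) = Add(-18, Mul(6, Pow(H, 2))) (Function('Y')(H) = Add(-18, Mul(3, Mul(Add(5, -3), Pow(H, 2)))) = Add(-18, Mul(3, Mul(2, Pow(H, 2)))) = Add(-18, Mul(6, Pow(H, 2))))
Mul(346, Add(Mul(Add(10, -2), Function('a')(-1)), Function('Y')(-17))) = Mul(346, Add(Mul(Add(10, -2), -1), Add(-18, Mul(6, Pow(-17, 2))))) = Mul(346, Add(Mul(8, -1), Add(-18, Mul(6, 289)))) = Mul(346, Add(-8, Add(-18, 1734))) = Mul(346, Add(-8, 1716)) = Mul(346, 1708) = 590968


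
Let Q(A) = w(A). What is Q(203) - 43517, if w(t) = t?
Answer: -43314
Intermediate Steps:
Q(A) = A
Q(203) - 43517 = 203 - 43517 = -43314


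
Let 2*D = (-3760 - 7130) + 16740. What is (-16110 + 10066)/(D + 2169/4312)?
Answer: -26061728/12614769 ≈ -2.0660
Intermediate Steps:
D = 2925 (D = ((-3760 - 7130) + 16740)/2 = (-10890 + 16740)/2 = (½)*5850 = 2925)
(-16110 + 10066)/(D + 2169/4312) = (-16110 + 10066)/(2925 + 2169/4312) = -6044/(2925 + 2169*(1/4312)) = -6044/(2925 + 2169/4312) = -6044/12614769/4312 = -6044*4312/12614769 = -26061728/12614769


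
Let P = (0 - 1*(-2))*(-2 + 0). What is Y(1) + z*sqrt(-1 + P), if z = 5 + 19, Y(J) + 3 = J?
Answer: -2 + 24*I*sqrt(5) ≈ -2.0 + 53.666*I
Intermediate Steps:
Y(J) = -3 + J
z = 24
P = -4 (P = (0 + 2)*(-2) = 2*(-2) = -4)
Y(1) + z*sqrt(-1 + P) = (-3 + 1) + 24*sqrt(-1 - 4) = -2 + 24*sqrt(-5) = -2 + 24*(I*sqrt(5)) = -2 + 24*I*sqrt(5)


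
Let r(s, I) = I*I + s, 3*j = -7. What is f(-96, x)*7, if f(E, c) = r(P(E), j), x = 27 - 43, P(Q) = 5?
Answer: 658/9 ≈ 73.111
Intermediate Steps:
j = -7/3 (j = (⅓)*(-7) = -7/3 ≈ -2.3333)
x = -16
r(s, I) = s + I² (r(s, I) = I² + s = s + I²)
f(E, c) = 94/9 (f(E, c) = 5 + (-7/3)² = 5 + 49/9 = 94/9)
f(-96, x)*7 = (94/9)*7 = 658/9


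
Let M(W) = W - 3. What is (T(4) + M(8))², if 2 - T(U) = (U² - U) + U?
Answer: 81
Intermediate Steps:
T(U) = 2 - U² (T(U) = 2 - ((U² - U) + U) = 2 - U²)
M(W) = -3 + W
(T(4) + M(8))² = ((2 - 1*4²) + (-3 + 8))² = ((2 - 1*16) + 5)² = ((2 - 16) + 5)² = (-14 + 5)² = (-9)² = 81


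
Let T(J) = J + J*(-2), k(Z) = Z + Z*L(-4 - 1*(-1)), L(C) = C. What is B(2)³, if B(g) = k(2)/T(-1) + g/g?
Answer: -27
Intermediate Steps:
k(Z) = -2*Z (k(Z) = Z + Z*(-4 - 1*(-1)) = Z + Z*(-4 + 1) = Z + Z*(-3) = Z - 3*Z = -2*Z)
T(J) = -J (T(J) = J - 2*J = -J)
B(g) = -3 (B(g) = (-2*2)/((-1*(-1))) + g/g = -4/1 + 1 = -4*1 + 1 = -4 + 1 = -3)
B(2)³ = (-3)³ = -27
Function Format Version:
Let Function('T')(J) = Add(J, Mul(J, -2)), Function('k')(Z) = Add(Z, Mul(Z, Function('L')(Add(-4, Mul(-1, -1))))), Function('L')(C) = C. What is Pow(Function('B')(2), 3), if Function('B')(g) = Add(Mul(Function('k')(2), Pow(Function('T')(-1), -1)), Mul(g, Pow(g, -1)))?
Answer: -27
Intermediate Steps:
Function('k')(Z) = Mul(-2, Z) (Function('k')(Z) = Add(Z, Mul(Z, Add(-4, Mul(-1, -1)))) = Add(Z, Mul(Z, Add(-4, 1))) = Add(Z, Mul(Z, -3)) = Add(Z, Mul(-3, Z)) = Mul(-2, Z))
Function('T')(J) = Mul(-1, J) (Function('T')(J) = Add(J, Mul(-2, J)) = Mul(-1, J))
Function('B')(g) = -3 (Function('B')(g) = Add(Mul(Mul(-2, 2), Pow(Mul(-1, -1), -1)), Mul(g, Pow(g, -1))) = Add(Mul(-4, Pow(1, -1)), 1) = Add(Mul(-4, 1), 1) = Add(-4, 1) = -3)
Pow(Function('B')(2), 3) = Pow(-3, 3) = -27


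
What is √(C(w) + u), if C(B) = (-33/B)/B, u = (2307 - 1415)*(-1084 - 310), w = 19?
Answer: I*√448884761/19 ≈ 1115.1*I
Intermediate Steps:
u = -1243448 (u = 892*(-1394) = -1243448)
C(B) = -33/B²
√(C(w) + u) = √(-33/19² - 1243448) = √(-33*1/361 - 1243448) = √(-33/361 - 1243448) = √(-448884761/361) = I*√448884761/19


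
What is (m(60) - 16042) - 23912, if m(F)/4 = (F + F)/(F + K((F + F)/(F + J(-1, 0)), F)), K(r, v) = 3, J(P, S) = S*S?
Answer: -838874/21 ≈ -39946.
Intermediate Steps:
J(P, S) = S²
m(F) = 8*F/(3 + F) (m(F) = 4*((F + F)/(F + 3)) = 4*((2*F)/(3 + F)) = 4*(2*F/(3 + F)) = 8*F/(3 + F))
(m(60) - 16042) - 23912 = (8*60/(3 + 60) - 16042) - 23912 = (8*60/63 - 16042) - 23912 = (8*60*(1/63) - 16042) - 23912 = (160/21 - 16042) - 23912 = -336722/21 - 23912 = -838874/21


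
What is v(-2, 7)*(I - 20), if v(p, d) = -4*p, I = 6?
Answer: -112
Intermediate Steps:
v(-2, 7)*(I - 20) = (-4*(-2))*(6 - 20) = 8*(-14) = -112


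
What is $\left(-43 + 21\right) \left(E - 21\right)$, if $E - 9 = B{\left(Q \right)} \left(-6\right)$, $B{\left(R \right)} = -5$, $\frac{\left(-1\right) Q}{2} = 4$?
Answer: $-396$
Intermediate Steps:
$Q = -8$ ($Q = \left(-2\right) 4 = -8$)
$E = 39$ ($E = 9 - -30 = 9 + 30 = 39$)
$\left(-43 + 21\right) \left(E - 21\right) = \left(-43 + 21\right) \left(39 - 21\right) = - 22 \left(39 - 21\right) = \left(-22\right) 18 = -396$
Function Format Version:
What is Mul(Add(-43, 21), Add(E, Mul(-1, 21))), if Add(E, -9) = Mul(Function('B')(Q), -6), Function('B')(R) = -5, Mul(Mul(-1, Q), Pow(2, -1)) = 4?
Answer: -396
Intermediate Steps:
Q = -8 (Q = Mul(-2, 4) = -8)
E = 39 (E = Add(9, Mul(-5, -6)) = Add(9, 30) = 39)
Mul(Add(-43, 21), Add(E, Mul(-1, 21))) = Mul(Add(-43, 21), Add(39, Mul(-1, 21))) = Mul(-22, Add(39, -21)) = Mul(-22, 18) = -396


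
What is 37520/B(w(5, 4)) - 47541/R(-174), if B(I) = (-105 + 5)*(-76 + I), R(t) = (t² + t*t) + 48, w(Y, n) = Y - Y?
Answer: 1593667/383800 ≈ 4.1523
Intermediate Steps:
w(Y, n) = 0
R(t) = 48 + 2*t² (R(t) = (t² + t²) + 48 = 2*t² + 48 = 48 + 2*t²)
B(I) = 7600 - 100*I (B(I) = -100*(-76 + I) = 7600 - 100*I)
37520/B(w(5, 4)) - 47541/R(-174) = 37520/(7600 - 100*0) - 47541/(48 + 2*(-174)²) = 37520/(7600 + 0) - 47541/(48 + 2*30276) = 37520/7600 - 47541/(48 + 60552) = 37520*(1/7600) - 47541/60600 = 469/95 - 47541*1/60600 = 469/95 - 15847/20200 = 1593667/383800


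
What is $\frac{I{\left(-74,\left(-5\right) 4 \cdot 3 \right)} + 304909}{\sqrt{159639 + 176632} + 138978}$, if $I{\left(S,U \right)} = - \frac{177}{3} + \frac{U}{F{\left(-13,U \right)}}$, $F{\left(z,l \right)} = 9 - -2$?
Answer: $\frac{466033537620}{212460030343} - \frac{3353290 \sqrt{336271}}{212460030343} \approx 2.1844$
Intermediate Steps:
$F{\left(z,l \right)} = 11$ ($F{\left(z,l \right)} = 9 + 2 = 11$)
$I{\left(S,U \right)} = -59 + \frac{U}{11}$ ($I{\left(S,U \right)} = - \frac{177}{3} + \frac{U}{11} = \left(-177\right) \frac{1}{3} + U \frac{1}{11} = -59 + \frac{U}{11}$)
$\frac{I{\left(-74,\left(-5\right) 4 \cdot 3 \right)} + 304909}{\sqrt{159639 + 176632} + 138978} = \frac{\left(-59 + \frac{\left(-5\right) 4 \cdot 3}{11}\right) + 304909}{\sqrt{159639 + 176632} + 138978} = \frac{\left(-59 + \frac{\left(-20\right) 3}{11}\right) + 304909}{\sqrt{336271} + 138978} = \frac{\left(-59 + \frac{1}{11} \left(-60\right)\right) + 304909}{138978 + \sqrt{336271}} = \frac{\left(-59 - \frac{60}{11}\right) + 304909}{138978 + \sqrt{336271}} = \frac{- \frac{709}{11} + 304909}{138978 + \sqrt{336271}} = \frac{3353290}{11 \left(138978 + \sqrt{336271}\right)}$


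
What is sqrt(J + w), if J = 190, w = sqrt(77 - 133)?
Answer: sqrt(190 + 2*I*sqrt(14)) ≈ 13.787 + 0.2714*I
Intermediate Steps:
w = 2*I*sqrt(14) (w = sqrt(-56) = 2*I*sqrt(14) ≈ 7.4833*I)
sqrt(J + w) = sqrt(190 + 2*I*sqrt(14))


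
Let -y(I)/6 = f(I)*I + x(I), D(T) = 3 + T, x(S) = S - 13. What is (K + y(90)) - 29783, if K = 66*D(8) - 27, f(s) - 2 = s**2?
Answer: -4404626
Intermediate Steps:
x(S) = -13 + S
f(s) = 2 + s**2
y(I) = 78 - 6*I - 6*I*(2 + I**2) (y(I) = -6*((2 + I**2)*I + (-13 + I)) = -6*(I*(2 + I**2) + (-13 + I)) = -6*(-13 + I + I*(2 + I**2)) = 78 - 6*I - 6*I*(2 + I**2))
K = 699 (K = 66*(3 + 8) - 27 = 66*11 - 27 = 726 - 27 = 699)
(K + y(90)) - 29783 = (699 + (78 - 18*90 - 6*90**3)) - 29783 = (699 + (78 - 1620 - 6*729000)) - 29783 = (699 + (78 - 1620 - 4374000)) - 29783 = (699 - 4375542) - 29783 = -4374843 - 29783 = -4404626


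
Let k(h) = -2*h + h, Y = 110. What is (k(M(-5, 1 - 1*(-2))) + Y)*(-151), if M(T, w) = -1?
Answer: -16761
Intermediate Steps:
k(h) = -h
(k(M(-5, 1 - 1*(-2))) + Y)*(-151) = (-1*(-1) + 110)*(-151) = (1 + 110)*(-151) = 111*(-151) = -16761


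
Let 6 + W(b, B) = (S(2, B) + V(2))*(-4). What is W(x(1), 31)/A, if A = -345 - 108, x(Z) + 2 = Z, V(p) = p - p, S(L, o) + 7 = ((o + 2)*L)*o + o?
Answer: 2762/151 ≈ 18.291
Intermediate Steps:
S(L, o) = -7 + o + L*o*(2 + o) (S(L, o) = -7 + (((o + 2)*L)*o + o) = -7 + (((2 + o)*L)*o + o) = -7 + ((L*(2 + o))*o + o) = -7 + (L*o*(2 + o) + o) = -7 + (o + L*o*(2 + o)) = -7 + o + L*o*(2 + o))
V(p) = 0
x(Z) = -2 + Z
A = -453
W(b, B) = 22 - 20*B - 8*B² (W(b, B) = -6 + ((-7 + B + 2*B² + 2*2*B) + 0)*(-4) = -6 + ((-7 + B + 2*B² + 4*B) + 0)*(-4) = -6 + ((-7 + 2*B² + 5*B) + 0)*(-4) = -6 + (-7 + 2*B² + 5*B)*(-4) = -6 + (28 - 20*B - 8*B²) = 22 - 20*B - 8*B²)
W(x(1), 31)/A = (22 - 20*31 - 8*31²)/(-453) = (22 - 620 - 8*961)*(-1/453) = (22 - 620 - 7688)*(-1/453) = -8286*(-1/453) = 2762/151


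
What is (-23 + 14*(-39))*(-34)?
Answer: 19346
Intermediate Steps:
(-23 + 14*(-39))*(-34) = (-23 - 546)*(-34) = -569*(-34) = 19346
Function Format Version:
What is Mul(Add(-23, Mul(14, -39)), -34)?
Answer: 19346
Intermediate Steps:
Mul(Add(-23, Mul(14, -39)), -34) = Mul(Add(-23, -546), -34) = Mul(-569, -34) = 19346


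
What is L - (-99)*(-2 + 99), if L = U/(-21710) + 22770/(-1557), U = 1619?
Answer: 36012029103/3755830 ≈ 9588.3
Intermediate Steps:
L = -55206387/3755830 (L = 1619/(-21710) + 22770/(-1557) = 1619*(-1/21710) + 22770*(-1/1557) = -1619/21710 - 2530/173 = -55206387/3755830 ≈ -14.699)
L - (-99)*(-2 + 99) = -55206387/3755830 - (-99)*(-2 + 99) = -55206387/3755830 - (-99)*97 = -55206387/3755830 - 1*(-9603) = -55206387/3755830 + 9603 = 36012029103/3755830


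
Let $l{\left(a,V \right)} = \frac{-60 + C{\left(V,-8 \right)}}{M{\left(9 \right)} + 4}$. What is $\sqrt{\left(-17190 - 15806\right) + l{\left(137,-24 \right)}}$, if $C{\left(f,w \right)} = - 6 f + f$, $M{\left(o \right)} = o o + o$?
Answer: $\frac{i \sqrt{72886754}}{47} \approx 181.65 i$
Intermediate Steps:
$M{\left(o \right)} = o + o^{2}$ ($M{\left(o \right)} = o^{2} + o = o + o^{2}$)
$C{\left(f,w \right)} = - 5 f$
$l{\left(a,V \right)} = - \frac{30}{47} - \frac{5 V}{94}$ ($l{\left(a,V \right)} = \frac{-60 - 5 V}{9 \left(1 + 9\right) + 4} = \frac{-60 - 5 V}{9 \cdot 10 + 4} = \frac{-60 - 5 V}{90 + 4} = \frac{-60 - 5 V}{94} = \left(-60 - 5 V\right) \frac{1}{94} = - \frac{30}{47} - \frac{5 V}{94}$)
$\sqrt{\left(-17190 - 15806\right) + l{\left(137,-24 \right)}} = \sqrt{\left(-17190 - 15806\right) - - \frac{30}{47}} = \sqrt{\left(-17190 - 15806\right) + \left(- \frac{30}{47} + \frac{60}{47}\right)} = \sqrt{-32996 + \frac{30}{47}} = \sqrt{- \frac{1550782}{47}} = \frac{i \sqrt{72886754}}{47}$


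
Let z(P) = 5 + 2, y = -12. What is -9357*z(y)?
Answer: -65499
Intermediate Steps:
z(P) = 7
-9357*z(y) = -9357*7 = -65499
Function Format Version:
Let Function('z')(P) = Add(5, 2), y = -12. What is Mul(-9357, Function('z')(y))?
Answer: -65499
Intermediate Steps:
Function('z')(P) = 7
Mul(-9357, Function('z')(y)) = Mul(-9357, 7) = -65499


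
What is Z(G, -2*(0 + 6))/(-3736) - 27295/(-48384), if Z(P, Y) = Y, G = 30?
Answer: 12819341/22595328 ≈ 0.56734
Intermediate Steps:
Z(G, -2*(0 + 6))/(-3736) - 27295/(-48384) = -2*(0 + 6)/(-3736) - 27295/(-48384) = -2*6*(-1/3736) - 27295*(-1/48384) = -12*(-1/3736) + 27295/48384 = 3/934 + 27295/48384 = 12819341/22595328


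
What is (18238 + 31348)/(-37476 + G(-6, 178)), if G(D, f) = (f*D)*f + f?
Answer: -24793/113701 ≈ -0.21805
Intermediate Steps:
G(D, f) = f + D*f**2 (G(D, f) = (D*f)*f + f = D*f**2 + f = f + D*f**2)
(18238 + 31348)/(-37476 + G(-6, 178)) = (18238 + 31348)/(-37476 + 178*(1 - 6*178)) = 49586/(-37476 + 178*(1 - 1068)) = 49586/(-37476 + 178*(-1067)) = 49586/(-37476 - 189926) = 49586/(-227402) = 49586*(-1/227402) = -24793/113701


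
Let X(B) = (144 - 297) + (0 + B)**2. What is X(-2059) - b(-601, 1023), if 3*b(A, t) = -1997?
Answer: 12719981/3 ≈ 4.2400e+6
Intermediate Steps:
b(A, t) = -1997/3 (b(A, t) = (1/3)*(-1997) = -1997/3)
X(B) = -153 + B**2
X(-2059) - b(-601, 1023) = (-153 + (-2059)**2) - 1*(-1997/3) = (-153 + 4239481) + 1997/3 = 4239328 + 1997/3 = 12719981/3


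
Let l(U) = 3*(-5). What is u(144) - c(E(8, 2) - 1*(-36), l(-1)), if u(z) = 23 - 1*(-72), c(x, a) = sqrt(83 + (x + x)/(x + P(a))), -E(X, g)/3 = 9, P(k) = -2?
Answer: 95 - sqrt(4193)/7 ≈ 85.750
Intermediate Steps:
l(U) = -15
E(X, g) = -27 (E(X, g) = -3*9 = -27)
c(x, a) = sqrt(83 + 2*x/(-2 + x)) (c(x, a) = sqrt(83 + (x + x)/(x - 2)) = sqrt(83 + (2*x)/(-2 + x)) = sqrt(83 + 2*x/(-2 + x)))
u(z) = 95 (u(z) = 23 + 72 = 95)
u(144) - c(E(8, 2) - 1*(-36), l(-1)) = 95 - sqrt((-166 + 85*(-27 - 1*(-36)))/(-2 + (-27 - 1*(-36)))) = 95 - sqrt((-166 + 85*(-27 + 36))/(-2 + (-27 + 36))) = 95 - sqrt((-166 + 85*9)/(-2 + 9)) = 95 - sqrt((-166 + 765)/7) = 95 - sqrt((1/7)*599) = 95 - sqrt(599/7) = 95 - sqrt(4193)/7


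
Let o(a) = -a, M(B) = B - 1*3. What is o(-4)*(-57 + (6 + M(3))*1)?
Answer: -204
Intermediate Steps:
M(B) = -3 + B (M(B) = B - 3 = -3 + B)
o(-4)*(-57 + (6 + M(3))*1) = (-1*(-4))*(-57 + (6 + (-3 + 3))*1) = 4*(-57 + (6 + 0)*1) = 4*(-57 + 6*1) = 4*(-57 + 6) = 4*(-51) = -204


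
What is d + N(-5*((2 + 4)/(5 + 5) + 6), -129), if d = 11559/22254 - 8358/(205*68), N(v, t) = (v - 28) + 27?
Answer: -440515513/12925865 ≈ -34.080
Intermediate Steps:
N(v, t) = -1 + v (N(v, t) = (-28 + v) + 27 = -1 + v)
d = -1036103/12925865 (d = 11559*(1/22254) - 8358/13940 = 3853/7418 - 8358*1/13940 = 3853/7418 - 4179/6970 = -1036103/12925865 ≈ -0.080157)
d + N(-5*((2 + 4)/(5 + 5) + 6), -129) = -1036103/12925865 + (-1 - 5*((2 + 4)/(5 + 5) + 6)) = -1036103/12925865 + (-1 - 5*(6/10 + 6)) = -1036103/12925865 + (-1 - 5*(6*(⅒) + 6)) = -1036103/12925865 + (-1 - 5*(⅗ + 6)) = -1036103/12925865 + (-1 - 5*33/5) = -1036103/12925865 + (-1 - 33) = -1036103/12925865 - 34 = -440515513/12925865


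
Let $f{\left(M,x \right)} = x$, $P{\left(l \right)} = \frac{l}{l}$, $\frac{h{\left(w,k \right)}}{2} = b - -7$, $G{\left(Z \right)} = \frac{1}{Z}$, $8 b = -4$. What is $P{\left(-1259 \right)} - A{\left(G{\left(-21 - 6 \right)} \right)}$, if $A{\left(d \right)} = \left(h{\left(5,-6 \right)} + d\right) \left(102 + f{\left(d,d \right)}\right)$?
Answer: $- \frac{962821}{729} \approx -1320.7$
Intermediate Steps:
$b = - \frac{1}{2}$ ($b = \frac{1}{8} \left(-4\right) = - \frac{1}{2} \approx -0.5$)
$h{\left(w,k \right)} = 13$ ($h{\left(w,k \right)} = 2 \left(- \frac{1}{2} - -7\right) = 2 \left(- \frac{1}{2} + 7\right) = 2 \cdot \frac{13}{2} = 13$)
$P{\left(l \right)} = 1$
$A{\left(d \right)} = \left(13 + d\right) \left(102 + d\right)$
$P{\left(-1259 \right)} - A{\left(G{\left(-21 - 6 \right)} \right)} = 1 - \left(1326 + \left(\frac{1}{-21 - 6}\right)^{2} + \frac{115}{-21 - 6}\right) = 1 - \left(1326 + \left(\frac{1}{-27}\right)^{2} + \frac{115}{-27}\right) = 1 - \left(1326 + \left(- \frac{1}{27}\right)^{2} + 115 \left(- \frac{1}{27}\right)\right) = 1 - \left(1326 + \frac{1}{729} - \frac{115}{27}\right) = 1 - \frac{963550}{729} = - \frac{962821}{729}$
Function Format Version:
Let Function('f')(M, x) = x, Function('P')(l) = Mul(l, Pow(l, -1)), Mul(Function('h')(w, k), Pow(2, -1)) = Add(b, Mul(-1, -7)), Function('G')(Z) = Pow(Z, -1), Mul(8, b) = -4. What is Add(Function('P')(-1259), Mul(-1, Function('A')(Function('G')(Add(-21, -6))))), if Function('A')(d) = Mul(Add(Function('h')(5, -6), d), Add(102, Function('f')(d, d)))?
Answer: Rational(-962821, 729) ≈ -1320.7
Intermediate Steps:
b = Rational(-1, 2) (b = Mul(Rational(1, 8), -4) = Rational(-1, 2) ≈ -0.50000)
Function('h')(w, k) = 13 (Function('h')(w, k) = Mul(2, Add(Rational(-1, 2), Mul(-1, -7))) = Mul(2, Add(Rational(-1, 2), 7)) = Mul(2, Rational(13, 2)) = 13)
Function('P')(l) = 1
Function('A')(d) = Mul(Add(13, d), Add(102, d))
Add(Function('P')(-1259), Mul(-1, Function('A')(Function('G')(Add(-21, -6))))) = Add(1, Mul(-1, Add(1326, Pow(Pow(Add(-21, -6), -1), 2), Mul(115, Pow(Add(-21, -6), -1))))) = Add(1, Mul(-1, Add(1326, Pow(Pow(-27, -1), 2), Mul(115, Pow(-27, -1))))) = Add(1, Mul(-1, Add(1326, Pow(Rational(-1, 27), 2), Mul(115, Rational(-1, 27))))) = Add(1, Mul(-1, Add(1326, Rational(1, 729), Rational(-115, 27)))) = Add(1, Mul(-1, Rational(963550, 729))) = Add(1, Rational(-963550, 729)) = Rational(-962821, 729)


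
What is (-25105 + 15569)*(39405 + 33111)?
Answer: -691512576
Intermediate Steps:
(-25105 + 15569)*(39405 + 33111) = -9536*72516 = -691512576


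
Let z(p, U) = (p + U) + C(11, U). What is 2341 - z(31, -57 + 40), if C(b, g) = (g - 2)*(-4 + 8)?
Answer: 2403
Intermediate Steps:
C(b, g) = -8 + 4*g (C(b, g) = (-2 + g)*4 = -8 + 4*g)
z(p, U) = -8 + p + 5*U (z(p, U) = (p + U) + (-8 + 4*U) = (U + p) + (-8 + 4*U) = -8 + p + 5*U)
2341 - z(31, -57 + 40) = 2341 - (-8 + 31 + 5*(-57 + 40)) = 2341 - (-8 + 31 + 5*(-17)) = 2341 - (-8 + 31 - 85) = 2341 - 1*(-62) = 2341 + 62 = 2403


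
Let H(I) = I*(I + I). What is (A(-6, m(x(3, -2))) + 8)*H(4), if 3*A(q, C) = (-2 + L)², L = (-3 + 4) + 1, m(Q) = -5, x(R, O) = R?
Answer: 256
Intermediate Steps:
H(I) = 2*I² (H(I) = I*(2*I) = 2*I²)
L = 2 (L = 1 + 1 = 2)
A(q, C) = 0 (A(q, C) = (-2 + 2)²/3 = (⅓)*0² = (⅓)*0 = 0)
(A(-6, m(x(3, -2))) + 8)*H(4) = (0 + 8)*(2*4²) = 8*(2*16) = 8*32 = 256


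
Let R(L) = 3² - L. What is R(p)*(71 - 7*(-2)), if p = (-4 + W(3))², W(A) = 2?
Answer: 425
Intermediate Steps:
p = 4 (p = (-4 + 2)² = (-2)² = 4)
R(L) = 9 - L
R(p)*(71 - 7*(-2)) = (9 - 1*4)*(71 - 7*(-2)) = (9 - 4)*(71 + 14) = 5*85 = 425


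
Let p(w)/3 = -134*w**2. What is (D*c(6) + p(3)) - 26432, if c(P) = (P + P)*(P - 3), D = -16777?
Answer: -634022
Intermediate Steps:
c(P) = 2*P*(-3 + P) (c(P) = (2*P)*(-3 + P) = 2*P*(-3 + P))
p(w) = -402*w**2 (p(w) = 3*(-134*w**2) = -402*w**2)
(D*c(6) + p(3)) - 26432 = (-33554*6*(-3 + 6) - 402*3**2) - 26432 = (-33554*6*3 - 402*9) - 26432 = (-16777*36 - 3618) - 26432 = (-603972 - 3618) - 26432 = -607590 - 26432 = -634022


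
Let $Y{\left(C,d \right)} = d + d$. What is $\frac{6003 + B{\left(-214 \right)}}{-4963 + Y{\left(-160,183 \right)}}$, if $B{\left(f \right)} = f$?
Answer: $- \frac{5789}{4597} \approx -1.2593$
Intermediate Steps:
$Y{\left(C,d \right)} = 2 d$
$\frac{6003 + B{\left(-214 \right)}}{-4963 + Y{\left(-160,183 \right)}} = \frac{6003 - 214}{-4963 + 2 \cdot 183} = \frac{5789}{-4963 + 366} = \frac{5789}{-4597} = 5789 \left(- \frac{1}{4597}\right) = - \frac{5789}{4597}$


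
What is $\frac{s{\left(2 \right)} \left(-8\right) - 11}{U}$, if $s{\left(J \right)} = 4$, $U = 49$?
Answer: $- \frac{43}{49} \approx -0.87755$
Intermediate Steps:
$\frac{s{\left(2 \right)} \left(-8\right) - 11}{U} = \frac{4 \left(-8\right) - 11}{49} = \left(-32 - 11\right) \frac{1}{49} = \left(-43\right) \frac{1}{49} = - \frac{43}{49}$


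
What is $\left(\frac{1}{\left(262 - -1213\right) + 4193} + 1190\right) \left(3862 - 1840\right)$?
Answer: $\frac{6819115131}{2834} \approx 2.4062 \cdot 10^{6}$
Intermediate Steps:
$\left(\frac{1}{\left(262 - -1213\right) + 4193} + 1190\right) \left(3862 - 1840\right) = \left(\frac{1}{\left(262 + 1213\right) + 4193} + 1190\right) 2022 = \left(\frac{1}{1475 + 4193} + 1190\right) 2022 = \left(\frac{1}{5668} + 1190\right) 2022 = \frac{6744921}{5668} \cdot 2022 = \frac{6819115131}{2834}$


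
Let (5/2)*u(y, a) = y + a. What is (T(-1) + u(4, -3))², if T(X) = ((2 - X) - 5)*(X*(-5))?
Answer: 2304/25 ≈ 92.160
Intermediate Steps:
u(y, a) = 2*a/5 + 2*y/5 (u(y, a) = 2*(y + a)/5 = 2*(a + y)/5 = 2*a/5 + 2*y/5)
T(X) = -5*X*(-3 - X) (T(X) = (-3 - X)*(-5*X) = -5*X*(-3 - X))
(T(-1) + u(4, -3))² = (5*(-1)*(3 - 1) + ((⅖)*(-3) + (⅖)*4))² = (5*(-1)*2 + (-6/5 + 8/5))² = (-10 + ⅖)² = (-48/5)² = 2304/25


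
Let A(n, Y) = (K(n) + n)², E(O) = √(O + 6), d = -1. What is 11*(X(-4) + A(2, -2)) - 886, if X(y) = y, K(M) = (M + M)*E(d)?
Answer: -6 + 176*√5 ≈ 387.55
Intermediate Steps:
E(O) = √(6 + O)
K(M) = 2*M*√5 (K(M) = (M + M)*√(6 - 1) = (2*M)*√5 = 2*M*√5)
A(n, Y) = (n + 2*n*√5)² (A(n, Y) = (2*n*√5 + n)² = (n + 2*n*√5)²)
11*(X(-4) + A(2, -2)) - 886 = 11*(-4 + 2²*(21 + 4*√5)) - 886 = 11*(-4 + 4*(21 + 4*√5)) - 886 = 11*(-4 + (84 + 16*√5)) - 886 = 11*(80 + 16*√5) - 886 = (880 + 176*√5) - 886 = -6 + 176*√5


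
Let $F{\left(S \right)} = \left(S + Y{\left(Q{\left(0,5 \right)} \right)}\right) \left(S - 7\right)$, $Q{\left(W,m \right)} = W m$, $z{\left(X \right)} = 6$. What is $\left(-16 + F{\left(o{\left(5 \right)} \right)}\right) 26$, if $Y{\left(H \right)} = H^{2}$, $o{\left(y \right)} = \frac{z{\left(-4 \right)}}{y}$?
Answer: $- \frac{14924}{25} \approx -596.96$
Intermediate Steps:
$o{\left(y \right)} = \frac{6}{y}$
$F{\left(S \right)} = S \left(-7 + S\right)$ ($F{\left(S \right)} = \left(S + \left(0 \cdot 5\right)^{2}\right) \left(S - 7\right) = \left(S + 0^{2}\right) \left(-7 + S\right) = \left(S + 0\right) \left(-7 + S\right) = S \left(-7 + S\right)$)
$\left(-16 + F{\left(o{\left(5 \right)} \right)}\right) 26 = \left(-16 + \frac{6}{5} \left(-7 + \frac{6}{5}\right)\right) 26 = \left(-16 + 6 \cdot \frac{1}{5} \left(-7 + 6 \cdot \frac{1}{5}\right)\right) 26 = \left(-16 + \frac{6 \left(-7 + \frac{6}{5}\right)}{5}\right) 26 = \left(-16 + \frac{6}{5} \left(- \frac{29}{5}\right)\right) 26 = \left(-16 - \frac{174}{25}\right) 26 = \left(- \frac{574}{25}\right) 26 = - \frac{14924}{25}$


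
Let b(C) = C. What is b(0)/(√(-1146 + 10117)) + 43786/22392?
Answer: 21893/11196 ≈ 1.9554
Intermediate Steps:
b(0)/(√(-1146 + 10117)) + 43786/22392 = 0/(√(-1146 + 10117)) + 43786/22392 = 0/(√8971) + 43786*(1/22392) = 0*(√8971/8971) + 21893/11196 = 0 + 21893/11196 = 21893/11196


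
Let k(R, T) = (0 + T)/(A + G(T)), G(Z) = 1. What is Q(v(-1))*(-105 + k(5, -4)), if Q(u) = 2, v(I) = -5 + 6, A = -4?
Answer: -622/3 ≈ -207.33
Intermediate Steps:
v(I) = 1
k(R, T) = -T/3 (k(R, T) = (0 + T)/(-4 + 1) = T/(-3) = T*(-1/3) = -T/3)
Q(v(-1))*(-105 + k(5, -4)) = 2*(-105 - 1/3*(-4)) = 2*(-105 + 4/3) = 2*(-311/3) = -622/3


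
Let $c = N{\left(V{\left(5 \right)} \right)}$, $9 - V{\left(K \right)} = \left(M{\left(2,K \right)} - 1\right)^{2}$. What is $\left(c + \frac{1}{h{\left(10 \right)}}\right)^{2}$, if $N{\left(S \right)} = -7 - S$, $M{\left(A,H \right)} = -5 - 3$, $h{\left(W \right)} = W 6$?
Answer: $\frac{15217801}{3600} \approx 4227.2$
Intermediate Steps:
$h{\left(W \right)} = 6 W$
$M{\left(A,H \right)} = -8$
$V{\left(K \right)} = -72$ ($V{\left(K \right)} = 9 - \left(-8 - 1\right)^{2} = 9 - \left(-9\right)^{2} = 9 - 81 = -72$)
$c = 65$ ($c = -7 - -72 = -7 + 72 = 65$)
$\left(c + \frac{1}{h{\left(10 \right)}}\right)^{2} = \left(65 + \frac{1}{6 \cdot 10}\right)^{2} = \left(65 + \frac{1}{60}\right)^{2} = \left(\frac{3901}{60}\right)^{2} = \frac{15217801}{3600}$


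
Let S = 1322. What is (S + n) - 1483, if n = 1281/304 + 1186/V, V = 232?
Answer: -1337159/8816 ≈ -151.67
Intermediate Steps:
n = 82217/8816 (n = 1281/304 + 1186/232 = 1281*(1/304) + 1186*(1/232) = 1281/304 + 593/116 = 82217/8816 ≈ 9.3259)
(S + n) - 1483 = (1322 + 82217/8816) - 1483 = 11736969/8816 - 1483 = -1337159/8816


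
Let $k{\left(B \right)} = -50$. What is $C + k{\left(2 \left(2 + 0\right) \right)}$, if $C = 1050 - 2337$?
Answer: $-1337$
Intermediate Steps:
$C = -1287$
$C + k{\left(2 \left(2 + 0\right) \right)} = -1287 - 50 = -1337$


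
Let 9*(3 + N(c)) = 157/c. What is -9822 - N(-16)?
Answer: -1413779/144 ≈ -9817.9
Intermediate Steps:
N(c) = -3 + 157/(9*c) (N(c) = -3 + (157/c)/9 = -3 + 157/(9*c))
-9822 - N(-16) = -9822 - (-3 + (157/9)/(-16)) = -9822 - (-3 + (157/9)*(-1/16)) = -9822 - (-3 - 157/144) = -9822 - 1*(-589/144) = -9822 + 589/144 = -1413779/144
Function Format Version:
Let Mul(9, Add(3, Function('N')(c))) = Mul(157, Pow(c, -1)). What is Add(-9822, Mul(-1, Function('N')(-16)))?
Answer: Rational(-1413779, 144) ≈ -9817.9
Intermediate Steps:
Function('N')(c) = Add(-3, Mul(Rational(157, 9), Pow(c, -1))) (Function('N')(c) = Add(-3, Mul(Rational(1, 9), Mul(157, Pow(c, -1)))) = Add(-3, Mul(Rational(157, 9), Pow(c, -1))))
Add(-9822, Mul(-1, Function('N')(-16))) = Add(-9822, Mul(-1, Add(-3, Mul(Rational(157, 9), Pow(-16, -1))))) = Add(-9822, Mul(-1, Add(-3, Mul(Rational(157, 9), Rational(-1, 16))))) = Add(-9822, Mul(-1, Add(-3, Rational(-157, 144)))) = Add(-9822, Mul(-1, Rational(-589, 144))) = Add(-9822, Rational(589, 144)) = Rational(-1413779, 144)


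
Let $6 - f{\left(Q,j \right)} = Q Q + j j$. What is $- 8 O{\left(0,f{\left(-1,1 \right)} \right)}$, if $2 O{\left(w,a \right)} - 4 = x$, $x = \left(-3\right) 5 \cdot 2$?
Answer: $104$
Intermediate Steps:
$x = -30$ ($x = \left(-15\right) 2 = -30$)
$f{\left(Q,j \right)} = 6 - Q^{2} - j^{2}$ ($f{\left(Q,j \right)} = 6 - \left(Q Q + j j\right) = 6 - \left(Q^{2} + j^{2}\right) = 6 - Q^{2} - j^{2}$)
$O{\left(w,a \right)} = -13$ ($O{\left(w,a \right)} = 2 + \frac{1}{2} \left(-30\right) = 2 - 15 = -13$)
$- 8 O{\left(0,f{\left(-1,1 \right)} \right)} = \left(-8\right) \left(-13\right) = 104$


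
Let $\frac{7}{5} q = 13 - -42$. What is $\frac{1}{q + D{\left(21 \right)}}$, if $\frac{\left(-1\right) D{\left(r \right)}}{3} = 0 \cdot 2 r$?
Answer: $\frac{7}{275} \approx 0.025455$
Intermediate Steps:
$D{\left(r \right)} = 0$ ($D{\left(r \right)} = - 3 \cdot 0 \cdot 2 r = - 3 \cdot 0 r = \left(-3\right) 0 = 0$)
$q = \frac{275}{7}$ ($q = \frac{5 \left(13 - -42\right)}{7} = \frac{5 \left(13 + 42\right)}{7} = \frac{5}{7} \cdot 55 = \frac{275}{7} \approx 39.286$)
$\frac{1}{q + D{\left(21 \right)}} = \frac{1}{\frac{275}{7} + 0} = \frac{1}{\frac{275}{7}} = \frac{7}{275}$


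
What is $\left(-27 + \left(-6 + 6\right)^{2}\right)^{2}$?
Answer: $729$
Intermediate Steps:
$\left(-27 + \left(-6 + 6\right)^{2}\right)^{2} = \left(-27 + 0^{2}\right)^{2} = \left(-27 + 0\right)^{2} = \left(-27\right)^{2} = 729$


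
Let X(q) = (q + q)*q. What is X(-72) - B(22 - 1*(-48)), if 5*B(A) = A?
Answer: 10354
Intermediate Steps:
B(A) = A/5
X(q) = 2*q² (X(q) = (2*q)*q = 2*q²)
X(-72) - B(22 - 1*(-48)) = 2*(-72)² - (22 - 1*(-48))/5 = 2*5184 - (22 + 48)/5 = 10368 - 70/5 = 10368 - 1*14 = 10368 - 14 = 10354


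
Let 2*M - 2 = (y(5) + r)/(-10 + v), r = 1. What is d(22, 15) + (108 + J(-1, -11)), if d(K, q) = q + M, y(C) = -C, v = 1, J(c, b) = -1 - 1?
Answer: 1100/9 ≈ 122.22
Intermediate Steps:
J(c, b) = -2
M = 11/9 (M = 1 + ((-1*5 + 1)/(-10 + 1))/2 = 1 + ((-5 + 1)/(-9))/2 = 1 + (-4*(-1/9))/2 = 1 + (1/2)*(4/9) = 1 + 2/9 = 11/9 ≈ 1.2222)
d(K, q) = 11/9 + q (d(K, q) = q + 11/9 = 11/9 + q)
d(22, 15) + (108 + J(-1, -11)) = (11/9 + 15) + (108 - 2) = 146/9 + 106 = 1100/9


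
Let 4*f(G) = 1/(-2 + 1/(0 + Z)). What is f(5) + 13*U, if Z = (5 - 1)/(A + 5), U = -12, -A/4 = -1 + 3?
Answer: -1717/11 ≈ -156.09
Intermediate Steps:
A = -8 (A = -4*(-1 + 3) = -4*2 = -8)
Z = -4/3 (Z = (5 - 1)/(-8 + 5) = 4/(-3) = 4*(-1/3) = -4/3 ≈ -1.3333)
f(G) = -1/11 (f(G) = 1/(4*(-2 + 1/(0 - 4/3))) = 1/(4*(-2 + 1/(-4/3))) = 1/(4*(-2 - 3/4)) = 1/(4*(-11/4)) = (1/4)*(-4/11) = -1/11)
f(5) + 13*U = -1/11 + 13*(-12) = -1/11 - 156 = -1717/11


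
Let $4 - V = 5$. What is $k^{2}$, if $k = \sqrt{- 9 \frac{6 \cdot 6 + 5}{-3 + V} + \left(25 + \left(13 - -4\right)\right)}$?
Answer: $\frac{537}{4} \approx 134.25$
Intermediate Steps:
$V = -1$ ($V = 4 - 5 = -1$)
$k = \frac{\sqrt{537}}{2}$ ($k = \sqrt{- 9 \frac{6 \cdot 6 + 5}{-3 - 1} + \left(25 + \left(13 - -4\right)\right)} = \sqrt{- 9 \frac{36 + 5}{-4} + \left(25 + \left(13 + 4\right)\right)} = \sqrt{- 9 \cdot 41 \left(- \frac{1}{4}\right) + \left(25 + 17\right)} = \sqrt{\left(-9\right) \left(- \frac{41}{4}\right) + 42} = \sqrt{\frac{369}{4} + 42} = \sqrt{\frac{537}{4}} = \frac{\sqrt{537}}{2} \approx 11.587$)
$k^{2} = \left(\frac{\sqrt{537}}{2}\right)^{2} = \frac{537}{4}$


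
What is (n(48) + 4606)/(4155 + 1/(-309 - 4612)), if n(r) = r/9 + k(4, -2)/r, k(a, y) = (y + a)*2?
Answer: 272313377/245361048 ≈ 1.1098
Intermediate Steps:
k(a, y) = 2*a + 2*y (k(a, y) = (a + y)*2 = 2*a + 2*y)
n(r) = 4/r + r/9 (n(r) = r/9 + (2*4 + 2*(-2))/r = r*(⅑) + (8 - 4)/r = r/9 + 4/r = 4/r + r/9)
(n(48) + 4606)/(4155 + 1/(-309 - 4612)) = ((4/48 + (⅑)*48) + 4606)/(4155 + 1/(-309 - 4612)) = ((4*(1/48) + 16/3) + 4606)/(4155 + 1/(-4921)) = ((1/12 + 16/3) + 4606)/(4155 - 1/4921) = (65/12 + 4606)/(20446754/4921) = (55337/12)*(4921/20446754) = 272313377/245361048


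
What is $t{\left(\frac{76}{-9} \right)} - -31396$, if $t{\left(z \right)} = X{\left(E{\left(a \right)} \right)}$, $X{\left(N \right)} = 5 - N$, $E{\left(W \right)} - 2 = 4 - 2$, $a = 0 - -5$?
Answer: $31397$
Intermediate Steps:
$a = 5$ ($a = 0 + 5 = 5$)
$E{\left(W \right)} = 4$ ($E{\left(W \right)} = 2 + \left(4 - 2\right) = 2 + 2 = 4$)
$t{\left(z \right)} = 1$ ($t{\left(z \right)} = 5 - 4 = 1$)
$t{\left(\frac{76}{-9} \right)} - -31396 = 1 - -31396 = 1 + 31396 = 31397$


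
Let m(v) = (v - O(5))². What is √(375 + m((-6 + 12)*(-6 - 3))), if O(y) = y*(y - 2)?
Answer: 4*√321 ≈ 71.666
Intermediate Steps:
O(y) = y*(-2 + y)
m(v) = (-15 + v)² (m(v) = (v - 5*(-2 + 5))² = (v - 5*3)² = (v - 1*15)² = (v - 15)² = (-15 + v)²)
√(375 + m((-6 + 12)*(-6 - 3))) = √(375 + (-15 + (-6 + 12)*(-6 - 3))²) = √(375 + (-15 + 6*(-9))²) = √(375 + (-15 - 54)²) = √(375 + (-69)²) = √(375 + 4761) = √5136 = 4*√321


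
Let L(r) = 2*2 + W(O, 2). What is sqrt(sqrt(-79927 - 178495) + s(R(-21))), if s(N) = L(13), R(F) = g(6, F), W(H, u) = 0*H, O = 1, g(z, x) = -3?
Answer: sqrt(4 + I*sqrt(258422)) ≈ 16.006 + 15.88*I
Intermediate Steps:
W(H, u) = 0
R(F) = -3
L(r) = 4 (L(r) = 2*2 + 0 = 4 + 0 = 4)
s(N) = 4
sqrt(sqrt(-79927 - 178495) + s(R(-21))) = sqrt(sqrt(-79927 - 178495) + 4) = sqrt(sqrt(-258422) + 4) = sqrt(I*sqrt(258422) + 4) = sqrt(4 + I*sqrt(258422))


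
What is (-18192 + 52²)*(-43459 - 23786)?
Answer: 1041490560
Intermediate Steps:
(-18192 + 52²)*(-43459 - 23786) = (-18192 + 2704)*(-67245) = -15488*(-67245) = 1041490560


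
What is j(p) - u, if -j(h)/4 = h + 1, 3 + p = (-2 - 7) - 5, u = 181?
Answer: -117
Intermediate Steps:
p = -17 (p = -3 + ((-2 - 7) - 5) = -3 + (-9 - 5) = -3 - 14 = -17)
j(h) = -4 - 4*h (j(h) = -4*(h + 1) = -4*(1 + h) = -4 - 4*h)
j(p) - u = (-4 - 4*(-17)) - 1*181 = (-4 + 68) - 181 = 64 - 181 = -117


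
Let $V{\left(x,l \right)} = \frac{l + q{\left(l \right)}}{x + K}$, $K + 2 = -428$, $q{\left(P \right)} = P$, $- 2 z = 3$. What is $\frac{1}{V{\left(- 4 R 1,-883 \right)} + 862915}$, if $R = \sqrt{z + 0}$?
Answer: $\frac{6648935535}{5737493510664169} + \frac{883 i \sqrt{6}}{34424961063985014} \approx 1.1589 \cdot 10^{-6} + 6.2829 \cdot 10^{-14} i$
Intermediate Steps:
$z = - \frac{3}{2}$ ($z = \left(- \frac{1}{2}\right) 3 = - \frac{3}{2} \approx -1.5$)
$R = \frac{i \sqrt{6}}{2}$ ($R = \sqrt{- \frac{3}{2} + 0} = \sqrt{- \frac{3}{2}} = \frac{i \sqrt{6}}{2} \approx 1.2247 i$)
$K = -430$ ($K = -2 - 428 = -430$)
$V{\left(x,l \right)} = \frac{2 l}{-430 + x}$ ($V{\left(x,l \right)} = \frac{l + l}{x - 430} = \frac{2 l}{-430 + x}$)
$\frac{1}{V{\left(- 4 R 1,-883 \right)} + 862915} = \frac{1}{2 \left(-883\right) \frac{1}{-430 + - 4 \frac{i \sqrt{6}}{2} \cdot 1} + 862915} = \frac{1}{2 \left(-883\right) \frac{1}{-430 + - 2 i \sqrt{6} \cdot 1} + 862915} = \frac{1}{2 \left(-883\right) \frac{1}{-430 - 2 i \sqrt{6}} + 862915} = \frac{1}{- \frac{1766}{-430 - 2 i \sqrt{6}} + 862915} = \frac{1}{862915 - \frac{1766}{-430 - 2 i \sqrt{6}}}$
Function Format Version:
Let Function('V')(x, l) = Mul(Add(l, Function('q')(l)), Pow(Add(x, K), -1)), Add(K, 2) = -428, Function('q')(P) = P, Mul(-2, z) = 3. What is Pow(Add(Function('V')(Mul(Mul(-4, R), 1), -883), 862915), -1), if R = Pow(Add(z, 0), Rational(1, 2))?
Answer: Add(Rational(6648935535, 5737493510664169), Mul(Rational(883, 34424961063985014), I, Pow(6, Rational(1, 2)))) ≈ Add(1.1589e-6, Mul(6.2829e-14, I))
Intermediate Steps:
z = Rational(-3, 2) (z = Mul(Rational(-1, 2), 3) = Rational(-3, 2) ≈ -1.5000)
R = Mul(Rational(1, 2), I, Pow(6, Rational(1, 2))) (R = Pow(Add(Rational(-3, 2), 0), Rational(1, 2)) = Pow(Rational(-3, 2), Rational(1, 2)) = Mul(Rational(1, 2), I, Pow(6, Rational(1, 2))) ≈ Mul(1.2247, I))
K = -430 (K = Add(-2, -428) = -430)
Function('V')(x, l) = Mul(2, l, Pow(Add(-430, x), -1)) (Function('V')(x, l) = Mul(Add(l, l), Pow(Add(x, -430), -1)) = Mul(Mul(2, l), Pow(Add(-430, x), -1)) = Mul(2, l, Pow(Add(-430, x), -1)))
Pow(Add(Function('V')(Mul(Mul(-4, R), 1), -883), 862915), -1) = Pow(Add(Mul(2, -883, Pow(Add(-430, Mul(Mul(-4, Mul(Rational(1, 2), I, Pow(6, Rational(1, 2)))), 1)), -1)), 862915), -1) = Pow(Add(Mul(2, -883, Pow(Add(-430, Mul(Mul(-2, I, Pow(6, Rational(1, 2))), 1)), -1)), 862915), -1) = Pow(Add(Mul(2, -883, Pow(Add(-430, Mul(-2, I, Pow(6, Rational(1, 2)))), -1)), 862915), -1) = Pow(Add(Mul(-1766, Pow(Add(-430, Mul(-2, I, Pow(6, Rational(1, 2)))), -1)), 862915), -1) = Pow(Add(862915, Mul(-1766, Pow(Add(-430, Mul(-2, I, Pow(6, Rational(1, 2)))), -1))), -1)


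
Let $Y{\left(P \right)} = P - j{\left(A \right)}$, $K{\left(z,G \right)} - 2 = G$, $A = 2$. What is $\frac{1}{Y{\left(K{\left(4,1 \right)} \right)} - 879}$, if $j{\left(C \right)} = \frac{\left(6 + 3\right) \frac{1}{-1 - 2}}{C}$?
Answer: $- \frac{2}{1749} \approx -0.0011435$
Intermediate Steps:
$K{\left(z,G \right)} = 2 + G$
$j{\left(C \right)} = - \frac{3}{C}$ ($j{\left(C \right)} = \frac{9 \frac{1}{-3}}{C} = \frac{9 \left(- \frac{1}{3}\right)}{C} = - \frac{3}{C}$)
$Y{\left(P \right)} = \frac{3}{2} + P$ ($Y{\left(P \right)} = P - - \frac{3}{2} = P + \frac{3}{2} = \frac{3}{2} + P$)
$\frac{1}{Y{\left(K{\left(4,1 \right)} \right)} - 879} = \frac{1}{\left(\frac{3}{2} + \left(2 + 1\right)\right) - 879} = \frac{1}{\left(\frac{3}{2} + 3\right) - 879} = \frac{1}{\frac{9}{2} - 879} = \frac{1}{- \frac{1749}{2}} = - \frac{2}{1749}$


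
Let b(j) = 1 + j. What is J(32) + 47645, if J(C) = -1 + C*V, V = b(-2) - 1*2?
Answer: 47548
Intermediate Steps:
V = -3 (V = (1 - 2) - 1*2 = -1 - 2 = -3)
J(C) = -1 - 3*C (J(C) = -1 + C*(-3) = -1 - 3*C)
J(32) + 47645 = (-1 - 3*32) + 47645 = (-1 - 96) + 47645 = -97 + 47645 = 47548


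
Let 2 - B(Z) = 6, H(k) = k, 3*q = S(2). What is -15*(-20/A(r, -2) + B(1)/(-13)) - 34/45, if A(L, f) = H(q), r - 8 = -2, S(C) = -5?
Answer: -108442/585 ≈ -185.37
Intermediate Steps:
q = -5/3 (q = (1/3)*(-5) = -5/3 ≈ -1.6667)
r = 6 (r = 8 - 2 = 6)
A(L, f) = -5/3
B(Z) = -4 (B(Z) = 2 - 1*6 = 2 - 6 = -4)
-15*(-20/A(r, -2) + B(1)/(-13)) - 34/45 = -15*(-20/(-5/3) - 4/(-13)) - 34/45 = -15*(-20*(-3/5) - 4*(-1/13)) - 34*1/45 = -15*(12 + 4/13) - 34/45 = -15*160/13 - 34/45 = -2400/13 - 34/45 = -108442/585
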